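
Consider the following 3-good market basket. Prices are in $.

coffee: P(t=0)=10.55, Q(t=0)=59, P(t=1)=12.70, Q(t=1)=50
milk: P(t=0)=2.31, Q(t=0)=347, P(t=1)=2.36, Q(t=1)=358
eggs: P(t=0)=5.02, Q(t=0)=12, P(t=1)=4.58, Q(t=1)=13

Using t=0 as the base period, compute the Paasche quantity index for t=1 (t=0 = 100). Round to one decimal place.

94.8

Paasche quantity index uses current-period prices as weights.
ΣP(t=1)·Q(t=1) = 12.70×50 + 2.36×358 + 4.58×13 = 635 + 844.88 + 59.54 = 1539.42
ΣP(t=1)·Q(t=0) = 12.70×59 + 2.36×347 + 4.58×12 = 749.3 + 818.92 + 54.96 = 1623.18
Index = 1539.42 / 1623.18 × 100 = 94.8398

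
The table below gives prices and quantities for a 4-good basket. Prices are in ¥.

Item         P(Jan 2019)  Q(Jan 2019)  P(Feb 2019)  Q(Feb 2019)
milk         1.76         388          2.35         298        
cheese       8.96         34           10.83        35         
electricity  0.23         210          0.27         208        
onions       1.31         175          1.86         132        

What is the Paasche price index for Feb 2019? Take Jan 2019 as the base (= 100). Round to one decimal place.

130.4

Paasche price index uses current-period quantities as weights.
ΣP(Feb 2019)·Q(Feb 2019) = 2.35×298 + 10.83×35 + 0.27×208 + 1.86×132 = 700.3 + 379.05 + 56.16 + 245.52 = 1381.03
ΣP(Jan 2019)·Q(Feb 2019) = 1.76×298 + 8.96×35 + 0.23×208 + 1.31×132 = 524.48 + 313.6 + 47.84 + 172.92 = 1058.84
Index = 1381.03 / 1058.84 × 100 = 130.4286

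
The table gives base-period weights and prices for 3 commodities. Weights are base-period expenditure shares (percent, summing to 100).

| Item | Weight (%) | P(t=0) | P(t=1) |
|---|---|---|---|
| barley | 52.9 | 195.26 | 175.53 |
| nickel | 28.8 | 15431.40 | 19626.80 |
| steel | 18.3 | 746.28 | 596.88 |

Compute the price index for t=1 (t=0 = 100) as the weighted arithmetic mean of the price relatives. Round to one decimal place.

98.8

barley: 52.9 × (175.53/195.26) = 52.9 × 0.898955 = 47.5547
nickel: 28.8 × (19626.80/15431.40) = 28.8 × 1.271874 = 36.6300
steel: 18.3 × (596.88/746.28) = 18.3 × 0.799807 = 14.6365
Index = Σ wᵢ·(p₁ᵢ/p₀ᵢ) = 47.5547 + 36.6300 + 14.6365 = 98.8212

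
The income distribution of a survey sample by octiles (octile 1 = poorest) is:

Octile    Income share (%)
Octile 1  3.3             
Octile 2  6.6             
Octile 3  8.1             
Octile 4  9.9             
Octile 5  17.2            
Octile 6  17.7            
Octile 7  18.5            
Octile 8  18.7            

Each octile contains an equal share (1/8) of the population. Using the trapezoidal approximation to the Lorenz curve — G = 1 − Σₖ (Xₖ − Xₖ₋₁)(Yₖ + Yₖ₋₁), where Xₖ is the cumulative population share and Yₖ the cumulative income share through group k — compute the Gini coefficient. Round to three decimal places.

0.254

Cumulative income shares Yₖ: 0.0330, 0.0990, 0.1800, 0.2790, 0.4510, 0.6280, 0.8130, 1.0000
Σ (Xₖ−Xₖ₋₁)(Yₖ+Yₖ₋₁) = (1/8)(0.0330+0.0000) + (1/8)(0.0990+0.0330) + (1/8)(0.1800+0.0990) + (1/8)(0.2790+0.1800) + (1/8)(0.4510+0.2790) + (1/8)(0.6280+0.4510) + (1/8)(0.8130+0.6280) + (1/8)(1.0000+0.8130)
  = 0.0041 + 0.0165 + 0.0349 + 0.0574 + 0.0912 + 0.1349 + 0.1801 + 0.2266 = 0.7458
G = 1 − 0.7458 = 0.2542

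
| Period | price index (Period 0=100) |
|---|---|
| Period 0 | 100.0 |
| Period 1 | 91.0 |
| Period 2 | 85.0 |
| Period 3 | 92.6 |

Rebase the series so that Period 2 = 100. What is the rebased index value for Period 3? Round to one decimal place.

108.9

Rebased(Period 3) = 92.6 / 85.0 × 100 = 108.9412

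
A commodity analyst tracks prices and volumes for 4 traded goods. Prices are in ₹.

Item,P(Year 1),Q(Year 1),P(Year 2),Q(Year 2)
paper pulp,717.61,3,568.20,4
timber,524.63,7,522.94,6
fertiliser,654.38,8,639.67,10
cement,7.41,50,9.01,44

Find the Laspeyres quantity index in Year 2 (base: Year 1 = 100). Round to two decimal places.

112.75

Laspeyres quantity index uses base-period prices as weights.
ΣP(Year 1)·Q(Year 2) = 717.61×4 + 524.63×6 + 654.38×10 + 7.41×44 = 2870.44 + 3147.78 + 6543.8 + 326.04 = 12888.06
ΣP(Year 1)·Q(Year 1) = 717.61×3 + 524.63×7 + 654.38×8 + 7.41×50 = 2152.83 + 3672.41 + 5235.04 + 370.5 = 11430.78
Index = 12888.06 / 11430.78 × 100 = 112.7487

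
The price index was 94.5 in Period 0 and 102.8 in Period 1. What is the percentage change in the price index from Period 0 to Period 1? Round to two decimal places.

Change = (102.8 − 94.5) / 94.5 × 100
       = 8.3 / 94.5 × 100 = 8.7831%

8.78%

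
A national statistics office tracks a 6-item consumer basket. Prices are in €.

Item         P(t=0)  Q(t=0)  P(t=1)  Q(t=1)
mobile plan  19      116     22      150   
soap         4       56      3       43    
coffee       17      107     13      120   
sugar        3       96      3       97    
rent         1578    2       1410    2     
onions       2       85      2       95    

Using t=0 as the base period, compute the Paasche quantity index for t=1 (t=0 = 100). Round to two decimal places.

Paasche quantity index uses current-period prices as weights.
ΣP(t=1)·Q(t=1) = 22×150 + 3×43 + 13×120 + 3×97 + 1410×2 + 2×95 = 3300 + 129 + 1560 + 291 + 2820 + 190 = 8290
ΣP(t=1)·Q(t=0) = 22×116 + 3×56 + 13×107 + 3×96 + 1410×2 + 2×85 = 2552 + 168 + 1391 + 288 + 2820 + 170 = 7389
Index = 8290 / 7389 × 100 = 112.1938

112.19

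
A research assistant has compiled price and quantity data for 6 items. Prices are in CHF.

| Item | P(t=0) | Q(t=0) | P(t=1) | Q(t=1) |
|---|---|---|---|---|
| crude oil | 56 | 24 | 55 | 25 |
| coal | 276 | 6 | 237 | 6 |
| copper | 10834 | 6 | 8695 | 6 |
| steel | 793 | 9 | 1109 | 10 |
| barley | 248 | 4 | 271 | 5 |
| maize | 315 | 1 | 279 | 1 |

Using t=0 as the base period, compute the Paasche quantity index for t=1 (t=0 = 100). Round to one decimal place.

Paasche quantity index uses current-period prices as weights.
ΣP(t=1)·Q(t=1) = 55×25 + 237×6 + 8695×6 + 1109×10 + 271×5 + 279×1 = 1375 + 1422 + 52170 + 11090 + 1355 + 279 = 67691
ΣP(t=1)·Q(t=0) = 55×24 + 237×6 + 8695×6 + 1109×9 + 271×4 + 279×1 = 1320 + 1422 + 52170 + 9981 + 1084 + 279 = 66256
Index = 67691 / 66256 × 100 = 102.1658

102.2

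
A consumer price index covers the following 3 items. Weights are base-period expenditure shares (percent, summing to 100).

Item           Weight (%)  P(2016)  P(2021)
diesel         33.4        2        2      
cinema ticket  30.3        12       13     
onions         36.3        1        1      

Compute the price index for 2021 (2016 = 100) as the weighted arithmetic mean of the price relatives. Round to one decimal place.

102.5

diesel: 33.4 × (2/2) = 33.4 × 1.000000 = 33.4000
cinema ticket: 30.3 × (13/12) = 30.3 × 1.083333 = 32.8250
onions: 36.3 × (1/1) = 36.3 × 1.000000 = 36.3000
Index = Σ wᵢ·(p₁ᵢ/p₀ᵢ) = 33.4000 + 32.8250 + 36.3000 = 102.5250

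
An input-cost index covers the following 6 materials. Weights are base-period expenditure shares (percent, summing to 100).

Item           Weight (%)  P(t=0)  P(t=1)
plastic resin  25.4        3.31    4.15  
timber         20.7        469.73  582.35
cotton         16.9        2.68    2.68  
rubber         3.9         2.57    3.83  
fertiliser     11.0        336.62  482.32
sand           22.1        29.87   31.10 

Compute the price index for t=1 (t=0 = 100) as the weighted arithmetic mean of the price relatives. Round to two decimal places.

plastic resin: 25.4 × (4.15/3.31) = 25.4 × 1.253776 = 31.8459
timber: 20.7 × (582.35/469.73) = 20.7 × 1.239755 = 25.6629
cotton: 16.9 × (2.68/2.68) = 16.9 × 1.000000 = 16.9000
rubber: 3.9 × (3.83/2.57) = 3.9 × 1.490272 = 5.8121
fertiliser: 11.0 × (482.32/336.62) = 11.0 × 1.432832 = 15.7612
sand: 22.1 × (31.10/29.87) = 22.1 × 1.041178 = 23.0100
Index = Σ wᵢ·(p₁ᵢ/p₀ᵢ) = 31.8459 + 25.6629 + 16.9000 + 5.8121 + 15.7612 + 23.0100 = 118.9921

118.99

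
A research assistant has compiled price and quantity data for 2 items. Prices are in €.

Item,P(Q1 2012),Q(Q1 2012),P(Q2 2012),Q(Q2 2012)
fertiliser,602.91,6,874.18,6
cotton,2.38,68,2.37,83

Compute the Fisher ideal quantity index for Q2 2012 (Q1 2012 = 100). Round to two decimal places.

Laspeyres component (base-period weights):
ΣP(Q1 2012)Q(Q2 2012) = 602.91×6 + 2.38×83 = 3617.46 + 197.54 = 3815
ΣP(Q1 2012)Q(Q1 2012) = 602.91×6 + 2.38×68 = 3617.46 + 161.84 = 3779.3
L = 3815 / 3779.3 × 100 = 100.9446
Paasche component (current-period weights):
ΣP(Q2 2012)Q(Q2 2012) = 874.18×6 + 2.37×83 = 5245.08 + 196.71 = 5441.79
ΣP(Q2 2012)Q(Q1 2012) = 874.18×6 + 2.37×68 = 5245.08 + 161.16 = 5406.24
P = 5441.79 / 5406.24 × 100 = 100.6576
Fisher = √(L × P) = √(100.9446 × 100.6576) = 100.8010

100.80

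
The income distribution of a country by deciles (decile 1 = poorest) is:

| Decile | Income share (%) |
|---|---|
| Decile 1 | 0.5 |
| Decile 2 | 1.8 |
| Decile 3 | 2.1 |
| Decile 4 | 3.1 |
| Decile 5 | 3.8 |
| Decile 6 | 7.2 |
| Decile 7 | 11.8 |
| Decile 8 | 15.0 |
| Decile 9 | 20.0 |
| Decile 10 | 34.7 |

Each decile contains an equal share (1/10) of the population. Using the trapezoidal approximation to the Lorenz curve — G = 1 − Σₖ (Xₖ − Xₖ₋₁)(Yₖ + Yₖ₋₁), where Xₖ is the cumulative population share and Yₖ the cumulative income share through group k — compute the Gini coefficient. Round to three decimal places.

0.529

Cumulative income shares Yₖ: 0.0050, 0.0230, 0.0440, 0.0750, 0.1130, 0.1850, 0.3030, 0.4530, 0.6530, 1.0000
Σ (Xₖ−Xₖ₋₁)(Yₖ+Yₖ₋₁) = (1/10)(0.0050+0.0000) + (1/10)(0.0230+0.0050) + (1/10)(0.0440+0.0230) + (1/10)(0.0750+0.0440) + (1/10)(0.1130+0.0750) + (1/10)(0.1850+0.1130) + (1/10)(0.3030+0.1850) + (1/10)(0.4530+0.3030) + (1/10)(0.6530+0.4530) + (1/10)(1.0000+0.6530)
  = 0.0005 + 0.0028 + 0.0067 + 0.0119 + 0.0188 + 0.0298 + 0.0488 + 0.0756 + 0.1106 + 0.1653 = 0.4708
G = 1 − 0.4708 = 0.5292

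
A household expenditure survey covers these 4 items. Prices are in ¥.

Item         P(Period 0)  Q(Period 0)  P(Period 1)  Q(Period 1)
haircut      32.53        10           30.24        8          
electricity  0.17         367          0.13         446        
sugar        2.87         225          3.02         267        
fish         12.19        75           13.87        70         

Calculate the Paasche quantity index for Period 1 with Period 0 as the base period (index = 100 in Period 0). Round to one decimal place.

100.4

Paasche quantity index uses current-period prices as weights.
ΣP(Period 1)·Q(Period 1) = 30.24×8 + 0.13×446 + 3.02×267 + 13.87×70 = 241.92 + 57.98 + 806.34 + 970.9 = 2077.14
ΣP(Period 1)·Q(Period 0) = 30.24×10 + 0.13×367 + 3.02×225 + 13.87×75 = 302.4 + 47.71 + 679.5 + 1040.25 = 2069.86
Index = 2077.14 / 2069.86 × 100 = 100.3517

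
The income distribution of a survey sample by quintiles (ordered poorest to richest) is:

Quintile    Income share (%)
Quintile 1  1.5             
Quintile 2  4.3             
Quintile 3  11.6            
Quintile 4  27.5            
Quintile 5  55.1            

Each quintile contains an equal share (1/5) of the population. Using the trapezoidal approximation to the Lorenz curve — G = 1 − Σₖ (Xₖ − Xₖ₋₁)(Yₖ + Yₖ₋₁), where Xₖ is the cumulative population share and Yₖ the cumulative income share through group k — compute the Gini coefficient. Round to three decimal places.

Cumulative income shares Yₖ: 0.0150, 0.0580, 0.1740, 0.4490, 1.0000
Σ (Xₖ−Xₖ₋₁)(Yₖ+Yₖ₋₁) = (1/5)(0.0150+0.0000) + (1/5)(0.0580+0.0150) + (1/5)(0.1740+0.0580) + (1/5)(0.4490+0.1740) + (1/5)(1.0000+0.4490)
  = 0.0030 + 0.0146 + 0.0464 + 0.1246 + 0.2898 = 0.4784
G = 1 − 0.4784 = 0.5216

0.522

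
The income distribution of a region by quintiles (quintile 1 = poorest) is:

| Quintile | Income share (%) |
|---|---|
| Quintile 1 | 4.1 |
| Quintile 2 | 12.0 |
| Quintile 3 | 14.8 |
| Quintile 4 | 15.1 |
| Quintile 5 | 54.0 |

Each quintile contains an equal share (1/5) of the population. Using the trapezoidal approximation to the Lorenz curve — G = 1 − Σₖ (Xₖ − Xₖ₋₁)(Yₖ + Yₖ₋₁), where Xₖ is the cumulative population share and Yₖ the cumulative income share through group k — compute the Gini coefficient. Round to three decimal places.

0.412

Cumulative income shares Yₖ: 0.0410, 0.1610, 0.3090, 0.4600, 1.0000
Σ (Xₖ−Xₖ₋₁)(Yₖ+Yₖ₋₁) = (1/5)(0.0410+0.0000) + (1/5)(0.1610+0.0410) + (1/5)(0.3090+0.1610) + (1/5)(0.4600+0.3090) + (1/5)(1.0000+0.4600)
  = 0.0082 + 0.0404 + 0.0940 + 0.1538 + 0.2920 = 0.5884
G = 1 − 0.5884 = 0.4116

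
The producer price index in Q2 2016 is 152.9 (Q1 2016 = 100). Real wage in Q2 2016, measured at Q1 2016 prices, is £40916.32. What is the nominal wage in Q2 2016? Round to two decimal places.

62561.05

Nominal = Real × (Index/100) = 40916.32 × (152.9/100)
        = 40916.32 × 1.529 = 62561.0533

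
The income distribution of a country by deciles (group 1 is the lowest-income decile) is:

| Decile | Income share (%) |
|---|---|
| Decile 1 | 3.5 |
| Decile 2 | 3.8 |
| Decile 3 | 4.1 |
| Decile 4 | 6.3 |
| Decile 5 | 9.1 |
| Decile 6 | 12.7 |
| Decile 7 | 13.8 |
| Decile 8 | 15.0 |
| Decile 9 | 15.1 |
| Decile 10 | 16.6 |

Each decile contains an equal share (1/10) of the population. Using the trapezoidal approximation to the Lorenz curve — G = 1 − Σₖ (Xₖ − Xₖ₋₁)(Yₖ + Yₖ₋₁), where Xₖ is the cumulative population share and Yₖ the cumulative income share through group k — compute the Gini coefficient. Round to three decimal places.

0.278

Cumulative income shares Yₖ: 0.0350, 0.0730, 0.1140, 0.1770, 0.2680, 0.3950, 0.5330, 0.6830, 0.8340, 1.0000
Σ (Xₖ−Xₖ₋₁)(Yₖ+Yₖ₋₁) = (1/10)(0.0350+0.0000) + (1/10)(0.0730+0.0350) + (1/10)(0.1140+0.0730) + (1/10)(0.1770+0.1140) + (1/10)(0.2680+0.1770) + (1/10)(0.3950+0.2680) + (1/10)(0.5330+0.3950) + (1/10)(0.6830+0.5330) + (1/10)(0.8340+0.6830) + (1/10)(1.0000+0.8340)
  = 0.0035 + 0.0108 + 0.0187 + 0.0291 + 0.0445 + 0.0663 + 0.0928 + 0.1216 + 0.1517 + 0.1834 = 0.7224
G = 1 − 0.7224 = 0.2776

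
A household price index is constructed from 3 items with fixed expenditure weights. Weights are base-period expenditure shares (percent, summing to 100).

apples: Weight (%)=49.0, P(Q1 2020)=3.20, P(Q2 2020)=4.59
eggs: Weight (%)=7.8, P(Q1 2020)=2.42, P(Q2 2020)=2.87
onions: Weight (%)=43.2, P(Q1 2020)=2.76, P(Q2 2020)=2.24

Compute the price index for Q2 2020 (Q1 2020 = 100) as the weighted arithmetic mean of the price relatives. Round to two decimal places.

apples: 49.0 × (4.59/3.20) = 49.0 × 1.434375 = 70.2844
eggs: 7.8 × (2.87/2.42) = 7.8 × 1.185950 = 9.2504
onions: 43.2 × (2.24/2.76) = 43.2 × 0.811594 = 35.0609
Index = Σ wᵢ·(p₁ᵢ/p₀ᵢ) = 70.2844 + 9.2504 + 35.0609 = 114.5957

114.60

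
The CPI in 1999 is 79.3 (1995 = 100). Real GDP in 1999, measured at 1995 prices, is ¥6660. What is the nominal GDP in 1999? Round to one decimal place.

Nominal = Real × (Index/100) = 6660 × (79.3/100)
        = 6660 × 0.793 = 5281.3800

5281.4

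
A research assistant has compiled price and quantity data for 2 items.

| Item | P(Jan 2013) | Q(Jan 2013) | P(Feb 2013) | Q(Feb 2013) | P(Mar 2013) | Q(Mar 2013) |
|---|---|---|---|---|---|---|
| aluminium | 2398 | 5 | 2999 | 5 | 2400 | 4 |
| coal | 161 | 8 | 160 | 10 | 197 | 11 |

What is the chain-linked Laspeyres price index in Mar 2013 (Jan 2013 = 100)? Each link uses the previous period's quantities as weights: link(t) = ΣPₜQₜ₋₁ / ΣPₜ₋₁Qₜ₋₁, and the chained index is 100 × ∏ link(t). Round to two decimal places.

103.18

Link Jan 2013→Feb 2013:
ΣP(Feb 2013)Q(Jan 2013) = 2999×5 + 160×8 = 14995 + 1280 = 16275
ΣP(Jan 2013)Q(Jan 2013) = 2398×5 + 161×8 = 11990 + 1288 = 13278
link = 16275/13278 = 1.225712
Link Feb 2013→Mar 2013:
ΣP(Mar 2013)Q(Feb 2013) = 2400×5 + 197×10 = 12000 + 1970 = 13970
ΣP(Feb 2013)Q(Feb 2013) = 2999×5 + 160×10 = 14995 + 1600 = 16595
link = 13970/16595 = 0.841820
Chained index = 100 × 1.225712 × 0.841820 = 103.1828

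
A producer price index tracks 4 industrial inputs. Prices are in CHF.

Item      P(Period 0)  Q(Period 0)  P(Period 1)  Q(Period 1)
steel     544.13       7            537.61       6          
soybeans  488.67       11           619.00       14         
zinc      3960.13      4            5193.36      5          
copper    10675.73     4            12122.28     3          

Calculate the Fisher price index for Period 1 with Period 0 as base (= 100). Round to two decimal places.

Laspeyres component (base-period weights):
ΣP(Period 1)Q(Period 0) = 537.61×7 + 619.00×11 + 5193.36×4 + 12122.28×4 = 3763.27 + 6809 + 20773.44 + 48489.12 = 79834.83
ΣP(Period 0)Q(Period 0) = 544.13×7 + 488.67×11 + 3960.13×4 + 10675.73×4 = 3808.91 + 5375.37 + 15840.52 + 42702.92 = 67727.72
L = 79834.83 / 67727.72 × 100 = 117.8762
Paasche component (current-period weights):
ΣP(Period 1)Q(Period 1) = 537.61×6 + 619.00×14 + 5193.36×5 + 12122.28×3 = 3225.66 + 8666 + 25966.8 + 36366.84 = 74225.3
ΣP(Period 0)Q(Period 1) = 544.13×6 + 488.67×14 + 3960.13×5 + 10675.73×3 = 3264.78 + 6841.38 + 19800.65 + 32027.19 = 61934
P = 74225.3 / 61934 × 100 = 119.8458
Fisher = √(L × P) = √(117.8762 × 119.8458) = 118.8569

118.86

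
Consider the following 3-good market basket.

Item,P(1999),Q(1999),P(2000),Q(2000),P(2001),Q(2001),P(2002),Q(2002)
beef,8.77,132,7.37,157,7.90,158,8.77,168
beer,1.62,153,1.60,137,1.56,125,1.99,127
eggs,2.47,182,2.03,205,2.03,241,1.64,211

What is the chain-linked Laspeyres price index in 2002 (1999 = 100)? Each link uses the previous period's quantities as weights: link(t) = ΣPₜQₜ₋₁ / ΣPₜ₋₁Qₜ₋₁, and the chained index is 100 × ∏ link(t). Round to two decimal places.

Link 1999→2000:
ΣP(2000)Q(1999) = 7.37×132 + 1.60×153 + 2.03×182 = 972.84 + 244.8 + 369.46 = 1587.1
ΣP(1999)Q(1999) = 8.77×132 + 1.62×153 + 2.47×182 = 1157.64 + 247.86 + 449.54 = 1855.04
link = 1587.1/1855.04 = 0.855561
Link 2000→2001:
ΣP(2001)Q(2000) = 7.90×157 + 1.56×137 + 2.03×205 = 1240.3 + 213.72 + 416.15 = 1870.17
ΣP(2000)Q(2000) = 7.37×157 + 1.60×137 + 2.03×205 = 1157.09 + 219.2 + 416.15 = 1792.44
link = 1870.17/1792.44 = 1.043365
Link 2001→2002:
ΣP(2002)Q(2001) = 8.77×158 + 1.99×125 + 1.64×241 = 1385.66 + 248.75 + 395.24 = 2029.65
ΣP(2001)Q(2001) = 7.90×158 + 1.56×125 + 2.03×241 = 1248.2 + 195 + 489.23 = 1932.43
link = 2029.65/1932.43 = 1.050310
Chained index = 100 × 0.855561 × 1.043365 × 1.050310 = 93.7572

93.76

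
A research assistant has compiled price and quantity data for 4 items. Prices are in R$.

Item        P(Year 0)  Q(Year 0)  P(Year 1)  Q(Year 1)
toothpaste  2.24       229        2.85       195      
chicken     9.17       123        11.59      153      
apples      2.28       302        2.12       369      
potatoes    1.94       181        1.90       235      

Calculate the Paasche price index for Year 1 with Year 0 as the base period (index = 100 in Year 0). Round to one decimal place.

Paasche price index uses current-period quantities as weights.
ΣP(Year 1)·Q(Year 1) = 2.85×195 + 11.59×153 + 2.12×369 + 1.90×235 = 555.75 + 1773.27 + 782.28 + 446.5 = 3557.8
ΣP(Year 0)·Q(Year 1) = 2.24×195 + 9.17×153 + 2.28×369 + 1.94×235 = 436.8 + 1403.01 + 841.32 + 455.9 = 3137.03
Index = 3557.8 / 3137.03 × 100 = 113.4130

113.4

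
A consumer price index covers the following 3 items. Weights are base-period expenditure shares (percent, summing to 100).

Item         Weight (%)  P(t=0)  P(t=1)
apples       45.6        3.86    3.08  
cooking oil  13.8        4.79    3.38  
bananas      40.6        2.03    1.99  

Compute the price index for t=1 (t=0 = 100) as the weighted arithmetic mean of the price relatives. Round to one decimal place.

apples: 45.6 × (3.08/3.86) = 45.6 × 0.797927 = 36.3855
cooking oil: 13.8 × (3.38/4.79) = 13.8 × 0.705637 = 9.7378
bananas: 40.6 × (1.99/2.03) = 40.6 × 0.980296 = 39.8000
Index = Σ wᵢ·(p₁ᵢ/p₀ᵢ) = 36.3855 + 9.7378 + 39.8000 = 85.9233

85.9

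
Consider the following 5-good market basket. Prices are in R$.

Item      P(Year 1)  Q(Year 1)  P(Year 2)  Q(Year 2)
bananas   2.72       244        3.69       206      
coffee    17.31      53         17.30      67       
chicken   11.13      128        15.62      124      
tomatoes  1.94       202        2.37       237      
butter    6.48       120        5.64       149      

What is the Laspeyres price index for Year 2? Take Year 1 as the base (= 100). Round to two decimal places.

119.09

Laspeyres price index uses base-period quantities as weights.
ΣP(Year 2)·Q(Year 1) = 3.69×244 + 17.30×53 + 15.62×128 + 2.37×202 + 5.64×120 = 900.36 + 916.9 + 1999.36 + 478.74 + 676.8 = 4972.16
ΣP(Year 1)·Q(Year 1) = 2.72×244 + 17.31×53 + 11.13×128 + 1.94×202 + 6.48×120 = 663.68 + 917.43 + 1424.64 + 391.88 + 777.6 = 4175.23
Index = 4972.16 / 4175.23 × 100 = 119.0871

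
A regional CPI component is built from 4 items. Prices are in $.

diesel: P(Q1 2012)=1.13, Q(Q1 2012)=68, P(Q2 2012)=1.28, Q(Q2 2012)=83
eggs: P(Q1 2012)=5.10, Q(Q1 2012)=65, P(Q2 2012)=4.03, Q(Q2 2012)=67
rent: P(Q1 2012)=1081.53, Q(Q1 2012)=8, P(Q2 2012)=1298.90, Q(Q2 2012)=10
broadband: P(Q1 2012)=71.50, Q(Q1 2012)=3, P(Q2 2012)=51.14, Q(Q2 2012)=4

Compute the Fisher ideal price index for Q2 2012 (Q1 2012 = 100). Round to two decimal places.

117.54

Laspeyres component (base-period weights):
ΣP(Q2 2012)Q(Q1 2012) = 1.28×68 + 4.03×65 + 1298.90×8 + 51.14×3 = 87.04 + 261.95 + 10391.2 + 153.42 = 10893.61
ΣP(Q1 2012)Q(Q1 2012) = 1.13×68 + 5.10×65 + 1081.53×8 + 71.50×3 = 76.84 + 331.5 + 8652.24 + 214.5 = 9275.08
L = 10893.61 / 9275.08 × 100 = 117.4503
Paasche component (current-period weights):
ΣP(Q2 2012)Q(Q2 2012) = 1.28×83 + 4.03×67 + 1298.90×10 + 51.14×4 = 106.24 + 270.01 + 12989 + 204.56 = 13569.81
ΣP(Q1 2012)Q(Q2 2012) = 1.13×83 + 5.10×67 + 1081.53×10 + 71.50×4 = 93.79 + 341.7 + 10815.3 + 286 = 11536.79
P = 13569.81 / 11536.79 × 100 = 117.6221
Fisher = √(L × P) = √(117.4503 × 117.6221) = 117.5362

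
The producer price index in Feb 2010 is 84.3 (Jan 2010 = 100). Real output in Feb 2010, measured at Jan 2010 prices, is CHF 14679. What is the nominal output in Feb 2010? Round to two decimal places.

Nominal = Real × (Index/100) = 14679 × (84.3/100)
        = 14679 × 0.843 = 12374.3970

12374.40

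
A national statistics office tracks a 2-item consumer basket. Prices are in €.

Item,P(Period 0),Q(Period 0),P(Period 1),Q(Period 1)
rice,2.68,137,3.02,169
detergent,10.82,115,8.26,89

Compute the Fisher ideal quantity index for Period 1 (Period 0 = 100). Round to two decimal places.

Laspeyres component (base-period weights):
ΣP(Period 0)Q(Period 1) = 2.68×169 + 10.82×89 = 452.92 + 962.98 = 1415.9
ΣP(Period 0)Q(Period 0) = 2.68×137 + 10.82×115 = 367.16 + 1244.3 = 1611.46
L = 1415.9 / 1611.46 × 100 = 87.8644
Paasche component (current-period weights):
ΣP(Period 1)Q(Period 1) = 3.02×169 + 8.26×89 = 510.38 + 735.14 = 1245.52
ΣP(Period 1)Q(Period 0) = 3.02×137 + 8.26×115 = 413.74 + 949.9 = 1363.64
P = 1245.52 / 1363.64 × 100 = 91.3379
Fisher = √(L × P) = √(87.8644 × 91.3379) = 89.5843

89.58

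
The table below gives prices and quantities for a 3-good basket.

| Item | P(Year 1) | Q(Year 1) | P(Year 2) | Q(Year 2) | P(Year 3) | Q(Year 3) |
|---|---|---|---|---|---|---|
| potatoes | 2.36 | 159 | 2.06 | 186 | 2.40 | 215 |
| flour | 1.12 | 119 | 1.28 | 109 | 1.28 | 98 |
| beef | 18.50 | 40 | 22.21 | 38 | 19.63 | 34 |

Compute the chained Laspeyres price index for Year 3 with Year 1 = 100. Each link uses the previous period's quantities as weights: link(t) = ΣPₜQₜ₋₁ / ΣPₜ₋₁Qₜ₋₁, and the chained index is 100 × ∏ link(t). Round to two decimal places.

Link Year 1→Year 2:
ΣP(Year 2)Q(Year 1) = 2.06×159 + 1.28×119 + 22.21×40 = 327.54 + 152.32 + 888.4 = 1368.26
ΣP(Year 1)Q(Year 1) = 2.36×159 + 1.12×119 + 18.50×40 = 375.24 + 133.28 + 740 = 1248.52
link = 1368.26/1248.52 = 1.095906
Link Year 2→Year 3:
ΣP(Year 3)Q(Year 2) = 2.40×186 + 1.28×109 + 19.63×38 = 446.4 + 139.52 + 745.94 = 1331.86
ΣP(Year 2)Q(Year 2) = 2.06×186 + 1.28×109 + 22.21×38 = 383.16 + 139.52 + 843.98 = 1366.66
link = 1331.86/1366.66 = 0.974536
Chained index = 100 × 1.095906 × 0.974536 = 106.8000

106.80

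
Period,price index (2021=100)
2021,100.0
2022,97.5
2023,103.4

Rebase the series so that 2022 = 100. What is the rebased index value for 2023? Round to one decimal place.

106.1

Rebased(2023) = 103.4 / 97.5 × 100 = 106.0513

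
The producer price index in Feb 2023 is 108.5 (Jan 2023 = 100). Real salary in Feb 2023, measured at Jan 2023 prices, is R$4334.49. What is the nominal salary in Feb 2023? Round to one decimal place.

Nominal = Real × (Index/100) = 4334.49 × (108.5/100)
        = 4334.49 × 1.085 = 4702.9216

4702.9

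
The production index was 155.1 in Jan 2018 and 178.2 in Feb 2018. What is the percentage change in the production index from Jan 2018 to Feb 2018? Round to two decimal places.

Change = (178.2 − 155.1) / 155.1 × 100
       = 23.1 / 155.1 × 100 = 14.8936%

14.89%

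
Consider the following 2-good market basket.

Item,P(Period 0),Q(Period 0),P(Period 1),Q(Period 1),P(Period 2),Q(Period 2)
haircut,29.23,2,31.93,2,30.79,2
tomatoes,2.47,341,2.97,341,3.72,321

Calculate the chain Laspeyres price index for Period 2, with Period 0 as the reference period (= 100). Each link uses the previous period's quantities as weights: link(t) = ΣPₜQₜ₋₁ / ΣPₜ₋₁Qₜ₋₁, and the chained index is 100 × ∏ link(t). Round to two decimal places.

147.67

Link Period 0→Period 1:
ΣP(Period 1)Q(Period 0) = 31.93×2 + 2.97×341 = 63.86 + 1012.77 = 1076.63
ΣP(Period 0)Q(Period 0) = 29.23×2 + 2.47×341 = 58.46 + 842.27 = 900.73
link = 1076.63/900.73 = 1.195286
Link Period 1→Period 2:
ΣP(Period 2)Q(Period 1) = 30.79×2 + 3.72×341 = 61.58 + 1268.52 = 1330.1
ΣP(Period 1)Q(Period 1) = 31.93×2 + 2.97×341 = 63.86 + 1012.77 = 1076.63
link = 1330.1/1076.63 = 1.235429
Chained index = 100 × 1.195286 × 1.235429 = 147.6691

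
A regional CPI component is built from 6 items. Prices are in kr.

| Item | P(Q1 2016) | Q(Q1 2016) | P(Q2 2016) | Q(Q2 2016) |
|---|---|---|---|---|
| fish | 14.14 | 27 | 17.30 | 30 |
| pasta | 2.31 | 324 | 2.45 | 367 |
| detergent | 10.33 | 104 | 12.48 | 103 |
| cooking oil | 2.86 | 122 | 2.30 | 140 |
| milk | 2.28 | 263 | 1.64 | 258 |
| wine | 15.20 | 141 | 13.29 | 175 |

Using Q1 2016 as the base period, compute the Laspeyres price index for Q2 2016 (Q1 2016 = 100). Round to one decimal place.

Laspeyres price index uses base-period quantities as weights.
ΣP(Q2 2016)·Q(Q1 2016) = 17.30×27 + 2.45×324 + 12.48×104 + 2.30×122 + 1.64×263 + 13.29×141 = 467.1 + 793.8 + 1297.92 + 280.6 + 431.32 + 1873.89 = 5144.63
ΣP(Q1 2016)·Q(Q1 2016) = 14.14×27 + 2.31×324 + 10.33×104 + 2.86×122 + 2.28×263 + 15.20×141 = 381.78 + 748.44 + 1074.32 + 348.92 + 599.64 + 2143.2 = 5296.3
Index = 5144.63 / 5296.3 × 100 = 97.1363

97.1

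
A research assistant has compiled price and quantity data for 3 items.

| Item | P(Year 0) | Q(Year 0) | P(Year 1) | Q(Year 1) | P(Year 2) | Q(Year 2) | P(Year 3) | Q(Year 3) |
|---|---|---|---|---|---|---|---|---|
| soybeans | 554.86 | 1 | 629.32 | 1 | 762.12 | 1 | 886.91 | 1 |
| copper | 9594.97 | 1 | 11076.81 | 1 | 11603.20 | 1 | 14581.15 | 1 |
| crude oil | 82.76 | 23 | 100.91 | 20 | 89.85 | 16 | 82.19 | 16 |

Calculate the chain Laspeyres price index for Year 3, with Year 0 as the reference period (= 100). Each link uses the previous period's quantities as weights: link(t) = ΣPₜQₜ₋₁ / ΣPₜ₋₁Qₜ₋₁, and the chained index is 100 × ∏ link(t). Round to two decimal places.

146.02

Link Year 0→Year 1:
ΣP(Year 1)Q(Year 0) = 629.32×1 + 11076.81×1 + 100.91×23 = 629.32 + 11076.81 + 2320.93 = 14027.06
ΣP(Year 0)Q(Year 0) = 554.86×1 + 9594.97×1 + 82.76×23 = 554.86 + 9594.97 + 1903.48 = 12053.31
link = 14027.06/12053.31 = 1.163752
Link Year 1→Year 2:
ΣP(Year 2)Q(Year 1) = 762.12×1 + 11603.20×1 + 89.85×20 = 762.12 + 11603.2 + 1797 = 14162.32
ΣP(Year 1)Q(Year 1) = 629.32×1 + 11076.81×1 + 100.91×20 = 629.32 + 11076.81 + 2018.2 = 13724.33
link = 14162.32/13724.33 = 1.031913
Link Year 2→Year 3:
ΣP(Year 3)Q(Year 2) = 886.91×1 + 14581.15×1 + 82.19×16 = 886.91 + 14581.15 + 1315.04 = 16783.1
ΣP(Year 2)Q(Year 2) = 762.12×1 + 11603.20×1 + 89.85×16 = 762.12 + 11603.2 + 1437.6 = 13802.92
link = 16783.1/13802.92 = 1.215909
Chained index = 100 × 1.163752 × 1.031913 × 1.215909 = 146.0175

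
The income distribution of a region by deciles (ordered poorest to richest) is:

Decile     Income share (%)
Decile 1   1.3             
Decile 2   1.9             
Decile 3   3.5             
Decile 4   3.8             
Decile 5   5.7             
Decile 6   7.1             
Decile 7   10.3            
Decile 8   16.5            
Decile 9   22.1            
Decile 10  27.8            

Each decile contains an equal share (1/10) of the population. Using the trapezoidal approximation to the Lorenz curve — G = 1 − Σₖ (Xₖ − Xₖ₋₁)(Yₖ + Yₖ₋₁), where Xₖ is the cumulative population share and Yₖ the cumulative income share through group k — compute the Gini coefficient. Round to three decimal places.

Cumulative income shares Yₖ: 0.0130, 0.0320, 0.0670, 0.1050, 0.1620, 0.2330, 0.3360, 0.5010, 0.7220, 1.0000
Σ (Xₖ−Xₖ₋₁)(Yₖ+Yₖ₋₁) = (1/10)(0.0130+0.0000) + (1/10)(0.0320+0.0130) + (1/10)(0.0670+0.0320) + (1/10)(0.1050+0.0670) + (1/10)(0.1620+0.1050) + (1/10)(0.2330+0.1620) + (1/10)(0.3360+0.2330) + (1/10)(0.5010+0.3360) + (1/10)(0.7220+0.5010) + (1/10)(1.0000+0.7220)
  = 0.0013 + 0.0045 + 0.0099 + 0.0172 + 0.0267 + 0.0395 + 0.0569 + 0.0837 + 0.1223 + 0.1722 = 0.5342
G = 1 − 0.5342 = 0.4658

0.466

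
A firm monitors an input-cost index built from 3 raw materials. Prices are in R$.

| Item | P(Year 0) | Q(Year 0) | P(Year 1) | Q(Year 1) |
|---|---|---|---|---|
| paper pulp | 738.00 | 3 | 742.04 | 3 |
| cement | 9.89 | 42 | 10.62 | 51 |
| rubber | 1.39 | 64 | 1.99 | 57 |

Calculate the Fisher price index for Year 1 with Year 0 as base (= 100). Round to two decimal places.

102.99

Laspeyres component (base-period weights):
ΣP(Year 1)Q(Year 0) = 742.04×3 + 10.62×42 + 1.99×64 = 2226.12 + 446.04 + 127.36 = 2799.52
ΣP(Year 0)Q(Year 0) = 738.00×3 + 9.89×42 + 1.39×64 = 2214 + 415.38 + 88.96 = 2718.34
L = 2799.52 / 2718.34 × 100 = 102.9864
Paasche component (current-period weights):
ΣP(Year 1)Q(Year 1) = 742.04×3 + 10.62×51 + 1.99×57 = 2226.12 + 541.62 + 113.43 = 2881.17
ΣP(Year 0)Q(Year 1) = 738.00×3 + 9.89×51 + 1.39×57 = 2214 + 504.39 + 79.23 = 2797.62
P = 2881.17 / 2797.62 × 100 = 102.9865
Fisher = √(L × P) = √(102.9864 × 102.9865) = 102.9864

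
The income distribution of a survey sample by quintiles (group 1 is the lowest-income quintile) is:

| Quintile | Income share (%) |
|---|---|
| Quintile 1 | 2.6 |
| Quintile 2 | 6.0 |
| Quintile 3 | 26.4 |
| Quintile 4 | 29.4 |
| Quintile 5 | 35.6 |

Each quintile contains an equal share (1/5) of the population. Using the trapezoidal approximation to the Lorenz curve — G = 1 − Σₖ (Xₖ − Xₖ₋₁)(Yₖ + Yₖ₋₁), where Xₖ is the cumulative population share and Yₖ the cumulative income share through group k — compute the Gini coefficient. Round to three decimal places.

Cumulative income shares Yₖ: 0.0260, 0.0860, 0.3500, 0.6440, 1.0000
Σ (Xₖ−Xₖ₋₁)(Yₖ+Yₖ₋₁) = (1/5)(0.0260+0.0000) + (1/5)(0.0860+0.0260) + (1/5)(0.3500+0.0860) + (1/5)(0.6440+0.3500) + (1/5)(1.0000+0.6440)
  = 0.0052 + 0.0224 + 0.0872 + 0.1988 + 0.3288 = 0.6424
G = 1 − 0.6424 = 0.3576

0.358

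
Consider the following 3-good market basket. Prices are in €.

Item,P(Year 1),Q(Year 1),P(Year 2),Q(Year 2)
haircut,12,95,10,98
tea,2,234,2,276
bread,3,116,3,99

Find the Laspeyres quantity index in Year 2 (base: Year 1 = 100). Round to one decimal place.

Laspeyres quantity index uses base-period prices as weights.
ΣP(Year 1)·Q(Year 2) = 12×98 + 2×276 + 3×99 = 1176 + 552 + 297 = 2025
ΣP(Year 1)·Q(Year 1) = 12×95 + 2×234 + 3×116 = 1140 + 468 + 348 = 1956
Index = 2025 / 1956 × 100 = 103.5276

103.5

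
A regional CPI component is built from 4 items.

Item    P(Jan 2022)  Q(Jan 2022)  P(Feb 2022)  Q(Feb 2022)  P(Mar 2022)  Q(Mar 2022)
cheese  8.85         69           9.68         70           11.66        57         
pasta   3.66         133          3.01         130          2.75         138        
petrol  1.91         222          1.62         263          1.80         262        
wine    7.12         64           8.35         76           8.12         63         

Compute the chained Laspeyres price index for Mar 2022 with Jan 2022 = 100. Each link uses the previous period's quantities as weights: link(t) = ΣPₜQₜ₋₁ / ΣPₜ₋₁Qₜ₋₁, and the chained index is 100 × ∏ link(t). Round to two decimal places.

Link Jan 2022→Feb 2022:
ΣP(Feb 2022)Q(Jan 2022) = 9.68×69 + 3.01×133 + 1.62×222 + 8.35×64 = 667.92 + 400.33 + 359.64 + 534.4 = 1962.29
ΣP(Jan 2022)Q(Jan 2022) = 8.85×69 + 3.66×133 + 1.91×222 + 7.12×64 = 610.65 + 486.78 + 424.02 + 455.68 = 1977.13
link = 1962.29/1977.13 = 0.992494
Link Feb 2022→Mar 2022:
ΣP(Mar 2022)Q(Feb 2022) = 11.66×70 + 2.75×130 + 1.80×263 + 8.12×76 = 816.2 + 357.5 + 473.4 + 617.12 = 2264.22
ΣP(Feb 2022)Q(Feb 2022) = 9.68×70 + 3.01×130 + 1.62×263 + 8.35×76 = 677.6 + 391.3 + 426.06 + 634.6 = 2129.56
link = 2264.22/2129.56 = 1.063234
Chained index = 100 × 0.992494 × 1.063234 = 105.5253

105.53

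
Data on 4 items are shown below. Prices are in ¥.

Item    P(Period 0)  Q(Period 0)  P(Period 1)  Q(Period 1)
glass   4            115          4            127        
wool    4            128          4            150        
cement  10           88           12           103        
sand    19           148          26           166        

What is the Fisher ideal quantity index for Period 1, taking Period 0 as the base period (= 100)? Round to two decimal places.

Laspeyres component (base-period weights):
ΣP(Period 0)Q(Period 1) = 4×127 + 4×150 + 10×103 + 19×166 = 508 + 600 + 1030 + 3154 = 5292
ΣP(Period 0)Q(Period 0) = 4×115 + 4×128 + 10×88 + 19×148 = 460 + 512 + 880 + 2812 = 4664
L = 5292 / 4664 × 100 = 113.4648
Paasche component (current-period weights):
ΣP(Period 1)Q(Period 1) = 4×127 + 4×150 + 12×103 + 26×166 = 508 + 600 + 1236 + 4316 = 6660
ΣP(Period 1)Q(Period 0) = 4×115 + 4×128 + 12×88 + 26×148 = 460 + 512 + 1056 + 3848 = 5876
P = 6660 / 5876 × 100 = 113.3424
Fisher = √(L × P) = √(113.4648 × 113.3424) = 113.4036

113.40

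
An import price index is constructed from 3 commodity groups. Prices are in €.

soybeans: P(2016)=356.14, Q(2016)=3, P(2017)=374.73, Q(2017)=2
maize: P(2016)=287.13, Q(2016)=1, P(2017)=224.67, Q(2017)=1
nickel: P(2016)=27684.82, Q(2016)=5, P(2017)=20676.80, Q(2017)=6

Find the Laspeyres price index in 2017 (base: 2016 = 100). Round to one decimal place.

Laspeyres price index uses base-period quantities as weights.
ΣP(2017)·Q(2016) = 374.73×3 + 224.67×1 + 20676.80×5 = 1124.19 + 224.67 + 103384 = 104732.86
ΣP(2016)·Q(2016) = 356.14×3 + 287.13×1 + 27684.82×5 = 1068.42 + 287.13 + 138424.1 = 139779.65
Index = 104732.86 / 139779.65 × 100 = 74.9271

74.9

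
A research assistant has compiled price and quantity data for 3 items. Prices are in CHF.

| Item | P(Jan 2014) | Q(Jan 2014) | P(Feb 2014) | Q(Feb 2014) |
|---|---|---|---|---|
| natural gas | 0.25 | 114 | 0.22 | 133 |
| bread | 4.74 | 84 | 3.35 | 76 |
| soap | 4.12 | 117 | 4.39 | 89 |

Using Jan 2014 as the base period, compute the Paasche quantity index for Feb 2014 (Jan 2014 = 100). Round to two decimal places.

82.25

Paasche quantity index uses current-period prices as weights.
ΣP(Feb 2014)·Q(Feb 2014) = 0.22×133 + 3.35×76 + 4.39×89 = 29.26 + 254.6 + 390.71 = 674.57
ΣP(Feb 2014)·Q(Jan 2014) = 0.22×114 + 3.35×84 + 4.39×117 = 25.08 + 281.4 + 513.63 = 820.11
Index = 674.57 / 820.11 × 100 = 82.2536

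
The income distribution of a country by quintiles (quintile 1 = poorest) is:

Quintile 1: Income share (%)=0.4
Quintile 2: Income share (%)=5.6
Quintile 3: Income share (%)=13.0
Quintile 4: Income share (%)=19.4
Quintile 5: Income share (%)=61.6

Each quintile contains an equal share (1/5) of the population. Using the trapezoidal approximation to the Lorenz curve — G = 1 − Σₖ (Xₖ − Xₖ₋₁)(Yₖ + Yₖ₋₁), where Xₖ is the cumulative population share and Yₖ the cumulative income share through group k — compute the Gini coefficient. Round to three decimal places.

0.545

Cumulative income shares Yₖ: 0.0040, 0.0600, 0.1900, 0.3840, 1.0000
Σ (Xₖ−Xₖ₋₁)(Yₖ+Yₖ₋₁) = (1/5)(0.0040+0.0000) + (1/5)(0.0600+0.0040) + (1/5)(0.1900+0.0600) + (1/5)(0.3840+0.1900) + (1/5)(1.0000+0.3840)
  = 0.0008 + 0.0128 + 0.0500 + 0.1148 + 0.2768 = 0.4552
G = 1 − 0.4552 = 0.5448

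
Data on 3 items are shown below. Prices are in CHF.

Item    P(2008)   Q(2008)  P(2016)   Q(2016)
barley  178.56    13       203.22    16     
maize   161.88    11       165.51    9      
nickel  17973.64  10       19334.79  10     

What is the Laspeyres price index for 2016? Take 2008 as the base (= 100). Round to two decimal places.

107.60

Laspeyres price index uses base-period quantities as weights.
ΣP(2016)·Q(2008) = 203.22×13 + 165.51×11 + 19334.79×10 = 2641.86 + 1820.61 + 193347.9 = 197810.37
ΣP(2008)·Q(2008) = 178.56×13 + 161.88×11 + 17973.64×10 = 2321.28 + 1780.68 + 179736.4 = 183838.36
Index = 197810.37 / 183838.36 × 100 = 107.6002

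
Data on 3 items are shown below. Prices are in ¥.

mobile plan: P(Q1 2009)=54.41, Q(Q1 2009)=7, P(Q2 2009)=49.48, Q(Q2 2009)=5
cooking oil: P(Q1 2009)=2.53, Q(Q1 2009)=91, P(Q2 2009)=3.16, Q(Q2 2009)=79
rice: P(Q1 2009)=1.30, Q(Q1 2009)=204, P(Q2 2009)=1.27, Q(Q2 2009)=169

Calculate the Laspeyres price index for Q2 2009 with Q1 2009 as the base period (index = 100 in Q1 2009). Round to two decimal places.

101.91

Laspeyres price index uses base-period quantities as weights.
ΣP(Q2 2009)·Q(Q1 2009) = 49.48×7 + 3.16×91 + 1.27×204 = 346.36 + 287.56 + 259.08 = 893
ΣP(Q1 2009)·Q(Q1 2009) = 54.41×7 + 2.53×91 + 1.30×204 = 380.87 + 230.23 + 265.2 = 876.3
Index = 893 / 876.3 × 100 = 101.9057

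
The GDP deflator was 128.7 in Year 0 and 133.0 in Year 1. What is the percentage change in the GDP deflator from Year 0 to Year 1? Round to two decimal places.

3.34%

Change = (133.0 − 128.7) / 128.7 × 100
       = 4.3 / 128.7 × 100 = 3.3411%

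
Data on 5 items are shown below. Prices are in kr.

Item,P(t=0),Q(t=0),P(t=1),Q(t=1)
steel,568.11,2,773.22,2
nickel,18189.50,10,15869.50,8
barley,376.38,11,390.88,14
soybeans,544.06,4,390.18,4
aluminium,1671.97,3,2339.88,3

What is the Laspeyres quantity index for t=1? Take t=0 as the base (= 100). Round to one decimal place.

Laspeyres quantity index uses base-period prices as weights.
ΣP(t=0)·Q(t=1) = 568.11×2 + 18189.50×8 + 376.38×14 + 544.06×4 + 1671.97×3 = 1136.22 + 145516 + 5269.32 + 2176.24 + 5015.91 = 159113.69
ΣP(t=0)·Q(t=0) = 568.11×2 + 18189.50×10 + 376.38×11 + 544.06×4 + 1671.97×3 = 1136.22 + 181895 + 4140.18 + 2176.24 + 5015.91 = 194363.55
Index = 159113.69 / 194363.55 × 100 = 81.8640

81.9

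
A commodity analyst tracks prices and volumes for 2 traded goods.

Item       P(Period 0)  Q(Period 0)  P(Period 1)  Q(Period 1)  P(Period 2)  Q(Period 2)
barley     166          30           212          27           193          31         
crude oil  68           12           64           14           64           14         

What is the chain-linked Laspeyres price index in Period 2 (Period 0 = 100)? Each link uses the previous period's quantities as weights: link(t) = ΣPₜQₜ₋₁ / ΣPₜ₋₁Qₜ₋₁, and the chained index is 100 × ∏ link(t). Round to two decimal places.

Link Period 0→Period 1:
ΣP(Period 1)Q(Period 0) = 212×30 + 64×12 = 6360 + 768 = 7128
ΣP(Period 0)Q(Period 0) = 166×30 + 68×12 = 4980 + 816 = 5796
link = 7128/5796 = 1.229814
Link Period 1→Period 2:
ΣP(Period 2)Q(Period 1) = 193×27 + 64×14 = 5211 + 896 = 6107
ΣP(Period 1)Q(Period 1) = 212×27 + 64×14 = 5724 + 896 = 6620
link = 6107/6620 = 0.922508
Chained index = 100 × 1.229814 × 0.922508 = 113.4512

113.45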